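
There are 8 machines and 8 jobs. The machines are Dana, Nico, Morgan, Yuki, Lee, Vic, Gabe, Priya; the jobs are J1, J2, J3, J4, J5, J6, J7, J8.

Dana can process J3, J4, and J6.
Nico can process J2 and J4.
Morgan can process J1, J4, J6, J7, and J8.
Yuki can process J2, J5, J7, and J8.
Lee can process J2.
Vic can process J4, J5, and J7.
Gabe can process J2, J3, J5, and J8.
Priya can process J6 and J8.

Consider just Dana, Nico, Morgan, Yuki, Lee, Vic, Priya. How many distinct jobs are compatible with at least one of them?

The union of neighbours of {Dana, Nico, Morgan, Yuki, Lee, Vic, Priya} is {J1, J2, J3, J4, J5, J6, J7, J8}, which has 8 elements.
Since |N(S)| = 8 ≥ |S| = 7, Hall's condition holds for this subset.

8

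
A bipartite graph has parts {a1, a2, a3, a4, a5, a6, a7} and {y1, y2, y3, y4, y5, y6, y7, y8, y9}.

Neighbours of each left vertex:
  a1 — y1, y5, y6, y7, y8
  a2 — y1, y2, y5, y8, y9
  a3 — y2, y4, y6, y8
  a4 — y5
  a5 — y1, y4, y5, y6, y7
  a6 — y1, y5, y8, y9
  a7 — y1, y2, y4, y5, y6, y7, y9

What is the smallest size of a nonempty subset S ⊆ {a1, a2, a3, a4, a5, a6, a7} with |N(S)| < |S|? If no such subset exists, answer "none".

A matching saturating every left vertex exists, for instance a1→y7, a2→y9, a3→y2, a4→y5, a5→y1, a6→y8, a7→y6.
By Hall's marriage theorem, this means |N(S)| ≥ |S| for every subset S, so no violating subset exists.

none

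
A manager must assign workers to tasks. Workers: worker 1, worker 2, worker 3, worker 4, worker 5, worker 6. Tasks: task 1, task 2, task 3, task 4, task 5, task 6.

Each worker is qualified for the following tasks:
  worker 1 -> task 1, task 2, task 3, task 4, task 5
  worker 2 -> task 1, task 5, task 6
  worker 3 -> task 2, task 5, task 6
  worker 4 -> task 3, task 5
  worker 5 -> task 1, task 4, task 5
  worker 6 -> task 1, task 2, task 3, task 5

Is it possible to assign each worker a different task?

Yes

For example, pair worker 1–task 4, worker 2–task 6, worker 3–task 5, worker 4–task 3, worker 5–task 1, worker 6–task 2.
All 6 workers are covered.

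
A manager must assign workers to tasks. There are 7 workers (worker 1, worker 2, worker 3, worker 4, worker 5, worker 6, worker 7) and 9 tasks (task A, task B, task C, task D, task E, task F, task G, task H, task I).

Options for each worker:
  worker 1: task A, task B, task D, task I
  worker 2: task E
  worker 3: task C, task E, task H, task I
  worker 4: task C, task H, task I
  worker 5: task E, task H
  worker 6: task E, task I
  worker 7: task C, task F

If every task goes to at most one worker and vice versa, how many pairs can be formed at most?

6

A valid assignment of size 6: worker 1-task D, worker 2-task E, worker 3-task C, worker 4-task I, worker 5-task H, worker 7-task F.
The set {worker 2, worker 3, worker 4, worker 5, worker 6} has only 4 neighbours ({task C, task E, task H, task I}), so by Hall's theorem at most 6 of the 7 workers can be matched.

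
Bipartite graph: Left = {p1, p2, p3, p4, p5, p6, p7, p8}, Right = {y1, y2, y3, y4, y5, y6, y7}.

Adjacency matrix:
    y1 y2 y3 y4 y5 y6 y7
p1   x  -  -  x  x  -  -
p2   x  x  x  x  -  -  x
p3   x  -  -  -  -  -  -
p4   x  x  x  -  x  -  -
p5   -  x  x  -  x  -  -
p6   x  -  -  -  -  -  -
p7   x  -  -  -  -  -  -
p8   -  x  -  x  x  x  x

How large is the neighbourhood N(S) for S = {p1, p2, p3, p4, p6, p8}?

The union of neighbours of {p1, p2, p3, p4, p6, p8} is {y1, y2, y3, y4, y5, y6, y7}, which has 7 elements.
Since |N(S)| = 7 ≥ |S| = 6, Hall's condition holds for this subset.

7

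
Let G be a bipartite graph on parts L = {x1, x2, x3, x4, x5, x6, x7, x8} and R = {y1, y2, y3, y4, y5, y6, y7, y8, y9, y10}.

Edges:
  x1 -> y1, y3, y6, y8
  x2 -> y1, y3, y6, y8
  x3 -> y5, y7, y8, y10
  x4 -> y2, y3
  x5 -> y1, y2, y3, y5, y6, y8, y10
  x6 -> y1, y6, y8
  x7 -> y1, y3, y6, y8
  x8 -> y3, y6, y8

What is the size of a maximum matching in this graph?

7

A valid assignment of size 7: x1–y8, x2–y1, x3–y7, x4–y2, x5–y10, x6–y6, x7–y3.
The set {x1, x2, x6, x7, x8} has only 4 neighbours ({y1, y3, y6, y8}), so by Hall's theorem at most 7 of the 8 left vertices can be matched.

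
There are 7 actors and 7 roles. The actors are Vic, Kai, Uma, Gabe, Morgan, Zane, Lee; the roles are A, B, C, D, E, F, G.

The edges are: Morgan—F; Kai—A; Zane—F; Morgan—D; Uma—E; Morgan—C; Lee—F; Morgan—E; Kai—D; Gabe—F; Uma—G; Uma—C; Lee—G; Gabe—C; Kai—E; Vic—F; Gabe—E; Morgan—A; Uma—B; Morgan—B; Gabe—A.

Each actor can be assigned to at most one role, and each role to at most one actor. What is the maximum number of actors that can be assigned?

6

A valid assignment of size 6: Vic-F, Kai-D, Uma-B, Gabe-E, Morgan-A, Lee-G.
The set {Vic, Zane} has only 1 neighbour ({F}), so by Hall's theorem at most 6 of the 7 actors can be matched.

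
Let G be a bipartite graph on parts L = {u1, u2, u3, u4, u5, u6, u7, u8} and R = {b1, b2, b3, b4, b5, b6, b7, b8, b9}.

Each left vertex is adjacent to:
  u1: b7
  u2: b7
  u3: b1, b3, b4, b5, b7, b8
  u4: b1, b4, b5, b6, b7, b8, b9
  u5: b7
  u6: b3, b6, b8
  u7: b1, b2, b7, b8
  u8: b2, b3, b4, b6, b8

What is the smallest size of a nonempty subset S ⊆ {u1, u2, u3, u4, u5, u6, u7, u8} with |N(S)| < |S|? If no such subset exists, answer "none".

2

Take S = {u1, u2}. Its neighbourhood is {b7}, so |N(S)| = 1 < |S| = 2.
No single vertex violates Hall's condition since each has at least one neighbour, so 2 is the minimum.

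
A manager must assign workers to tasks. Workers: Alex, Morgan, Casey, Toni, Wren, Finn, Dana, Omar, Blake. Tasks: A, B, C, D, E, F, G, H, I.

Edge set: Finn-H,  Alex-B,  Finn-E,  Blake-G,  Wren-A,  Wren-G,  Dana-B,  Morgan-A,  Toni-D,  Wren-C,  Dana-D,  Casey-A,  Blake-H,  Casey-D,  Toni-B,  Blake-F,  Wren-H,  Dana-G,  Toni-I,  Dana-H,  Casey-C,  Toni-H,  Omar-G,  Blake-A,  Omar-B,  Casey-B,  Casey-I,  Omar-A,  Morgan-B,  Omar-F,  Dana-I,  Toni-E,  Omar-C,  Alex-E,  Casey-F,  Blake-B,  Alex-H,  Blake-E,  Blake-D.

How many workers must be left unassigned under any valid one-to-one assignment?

For example, pair Alex→E, Morgan→B, Casey→F, Toni→I, Wren→C, Finn→H, Dana→D, Omar→A, Blake→G.
This saturates every worker, so 9 is the maximum.
That matches 9 of the 9, leaving 0 unmatched; no matching can do better.

0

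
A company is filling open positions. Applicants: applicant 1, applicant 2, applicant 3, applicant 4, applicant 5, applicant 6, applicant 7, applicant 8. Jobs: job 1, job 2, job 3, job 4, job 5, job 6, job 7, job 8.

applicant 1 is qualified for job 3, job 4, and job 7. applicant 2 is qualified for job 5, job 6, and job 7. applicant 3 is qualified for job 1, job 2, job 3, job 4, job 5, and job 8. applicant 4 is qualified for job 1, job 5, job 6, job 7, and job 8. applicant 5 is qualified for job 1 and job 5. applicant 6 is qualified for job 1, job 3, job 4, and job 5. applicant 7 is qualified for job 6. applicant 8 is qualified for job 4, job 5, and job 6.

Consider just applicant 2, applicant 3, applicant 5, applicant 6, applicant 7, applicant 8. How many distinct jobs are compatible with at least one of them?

The union of neighbours of {applicant 2, applicant 3, applicant 5, applicant 6, applicant 7, applicant 8} is {job 1, job 2, job 3, job 4, job 5, job 6, job 7, job 8}, which has 8 elements.
Since |N(S)| = 8 ≥ |S| = 6, Hall's condition holds for this subset.

8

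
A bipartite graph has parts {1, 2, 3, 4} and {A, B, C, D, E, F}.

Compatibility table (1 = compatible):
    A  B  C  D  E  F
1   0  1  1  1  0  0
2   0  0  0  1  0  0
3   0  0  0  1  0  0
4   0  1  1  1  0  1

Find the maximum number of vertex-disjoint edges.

One maximum matching: 1-C, 2-D, 4-B.
The set {2, 3} has only 1 neighbour ({D}), so by Hall's theorem at most 3 of the 4 left vertices can be matched.

3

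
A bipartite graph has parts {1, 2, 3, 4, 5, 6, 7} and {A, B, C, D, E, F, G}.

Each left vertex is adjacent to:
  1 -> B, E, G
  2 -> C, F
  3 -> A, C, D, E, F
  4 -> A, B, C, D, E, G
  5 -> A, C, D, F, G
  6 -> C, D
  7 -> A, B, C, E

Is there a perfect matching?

Yes

One maximum matching: 1–E, 2–C, 3–A, 4–G, 5–F, 6–D, 7–B.
All 7 left vertices are covered.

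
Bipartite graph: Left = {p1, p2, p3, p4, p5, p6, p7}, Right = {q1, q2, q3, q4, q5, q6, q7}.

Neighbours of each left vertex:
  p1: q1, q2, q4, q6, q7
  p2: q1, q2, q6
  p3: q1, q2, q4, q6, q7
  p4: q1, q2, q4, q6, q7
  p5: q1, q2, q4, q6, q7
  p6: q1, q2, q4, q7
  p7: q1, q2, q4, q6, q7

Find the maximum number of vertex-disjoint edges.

5

A valid assignment of size 5: p1→q1, p2→q2, p3→q7, p4→q4, p5→q6.
The set {p1, p2, p3, p4, p5, p6, p7} has only 5 neighbours ({q1, q2, q4, q6, q7}), so by Hall's theorem at most 5 of the 7 left vertices can be matched.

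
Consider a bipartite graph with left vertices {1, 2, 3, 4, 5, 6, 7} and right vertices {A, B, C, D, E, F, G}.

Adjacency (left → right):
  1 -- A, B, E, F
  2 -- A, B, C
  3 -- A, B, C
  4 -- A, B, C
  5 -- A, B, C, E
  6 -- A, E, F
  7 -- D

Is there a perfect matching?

No

The set {1, 2, 3, 4, 5, 6} has only 5 neighbours ({A, B, C, E, F}), so by Hall's theorem at most 6 of the 7 left vertices can be matched.
Hence no matching covers every left vertex.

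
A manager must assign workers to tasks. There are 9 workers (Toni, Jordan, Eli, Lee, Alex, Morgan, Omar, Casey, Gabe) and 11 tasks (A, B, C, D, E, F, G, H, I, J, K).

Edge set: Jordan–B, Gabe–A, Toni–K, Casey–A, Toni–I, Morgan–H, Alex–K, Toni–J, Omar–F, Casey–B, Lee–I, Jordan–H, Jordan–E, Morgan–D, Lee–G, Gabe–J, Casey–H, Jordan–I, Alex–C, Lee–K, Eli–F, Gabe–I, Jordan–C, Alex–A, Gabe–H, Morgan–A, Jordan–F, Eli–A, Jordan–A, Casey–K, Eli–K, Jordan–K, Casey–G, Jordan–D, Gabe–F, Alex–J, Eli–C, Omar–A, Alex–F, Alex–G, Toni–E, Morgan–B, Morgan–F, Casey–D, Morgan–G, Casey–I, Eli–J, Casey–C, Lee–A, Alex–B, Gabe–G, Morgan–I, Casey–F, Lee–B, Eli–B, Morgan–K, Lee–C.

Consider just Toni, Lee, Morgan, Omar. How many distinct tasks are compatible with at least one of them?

11

The union of neighbours of {Toni, Lee, Morgan, Omar} is {A, B, C, D, E, F, G, H, I, J, K}, which has 11 elements.
Since |N(S)| = 11 ≥ |S| = 4, Hall's condition holds for this subset.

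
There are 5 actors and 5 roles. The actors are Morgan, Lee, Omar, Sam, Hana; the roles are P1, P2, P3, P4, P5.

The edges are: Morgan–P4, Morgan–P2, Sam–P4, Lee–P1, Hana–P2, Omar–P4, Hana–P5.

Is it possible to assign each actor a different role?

The set {Omar, Sam} has only 1 neighbour ({P4}), so by Hall's theorem at most 4 of the 5 actors can be matched.
Hence no matching covers every actor.

No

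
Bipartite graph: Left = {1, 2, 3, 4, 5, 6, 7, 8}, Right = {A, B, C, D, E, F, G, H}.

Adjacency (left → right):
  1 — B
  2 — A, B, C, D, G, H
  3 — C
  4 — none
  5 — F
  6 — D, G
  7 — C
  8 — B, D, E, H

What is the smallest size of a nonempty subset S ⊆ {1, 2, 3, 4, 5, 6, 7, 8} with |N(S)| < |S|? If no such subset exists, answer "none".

Take S = {4}. Its neighbourhood is {}, so |N(S)| = 0 < |S| = 1.

1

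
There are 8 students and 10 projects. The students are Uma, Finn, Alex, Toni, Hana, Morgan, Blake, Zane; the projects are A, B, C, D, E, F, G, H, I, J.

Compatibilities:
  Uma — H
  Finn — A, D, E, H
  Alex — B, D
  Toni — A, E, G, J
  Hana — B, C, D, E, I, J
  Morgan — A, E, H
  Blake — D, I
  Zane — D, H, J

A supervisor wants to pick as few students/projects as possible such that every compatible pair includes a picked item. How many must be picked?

8

{Uma, Finn, Alex, Toni, Hana, Morgan, Blake, Zane} is a vertex cover of size 8: every edge has an endpoint in this set.
No smaller cover exists because Uma–H, Finn–D, Alex–B, Toni–G, Hana–E, Morgan–A, Blake–I, Zane–J is a matching of size 8, and a cover must include an endpoint of each of these disjoint edges (König's theorem).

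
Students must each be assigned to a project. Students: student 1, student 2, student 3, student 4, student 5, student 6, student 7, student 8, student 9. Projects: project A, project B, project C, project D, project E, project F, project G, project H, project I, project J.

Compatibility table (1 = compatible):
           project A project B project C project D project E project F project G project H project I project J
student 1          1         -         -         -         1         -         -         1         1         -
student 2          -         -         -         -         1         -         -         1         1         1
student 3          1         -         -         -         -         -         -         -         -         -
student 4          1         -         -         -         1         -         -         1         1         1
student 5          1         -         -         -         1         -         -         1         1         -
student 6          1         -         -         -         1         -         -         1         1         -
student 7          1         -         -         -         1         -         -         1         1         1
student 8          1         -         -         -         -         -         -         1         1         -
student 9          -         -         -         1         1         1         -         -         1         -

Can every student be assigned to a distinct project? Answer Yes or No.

The set {student 1, student 2, student 3, student 4, student 5, student 6, student 7, student 8} has only 5 neighbours ({project A, project E, project H, project I, project J}), so by Hall's theorem at most 6 of the 9 students can be matched.
Hence no matching covers every student.

No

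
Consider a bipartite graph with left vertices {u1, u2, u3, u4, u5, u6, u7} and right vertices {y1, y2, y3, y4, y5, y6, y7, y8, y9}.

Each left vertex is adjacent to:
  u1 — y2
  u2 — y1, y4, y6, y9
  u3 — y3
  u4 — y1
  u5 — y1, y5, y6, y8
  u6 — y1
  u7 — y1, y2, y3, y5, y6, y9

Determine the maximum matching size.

For example, pair u1-y2, u2-y4, u3-y3, u4-y1, u5-y5, u7-y6.
The set {u4, u6} has only 1 neighbour ({y1}), so by Hall's theorem at most 6 of the 7 left vertices can be matched.

6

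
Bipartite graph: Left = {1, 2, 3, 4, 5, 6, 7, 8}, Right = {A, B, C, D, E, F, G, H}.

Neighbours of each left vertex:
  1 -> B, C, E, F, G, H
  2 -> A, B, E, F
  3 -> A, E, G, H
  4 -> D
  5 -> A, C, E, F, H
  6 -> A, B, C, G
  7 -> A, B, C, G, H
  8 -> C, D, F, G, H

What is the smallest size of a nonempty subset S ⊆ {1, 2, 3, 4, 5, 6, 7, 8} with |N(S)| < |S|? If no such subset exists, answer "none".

none

A matching saturating every left vertex exists, for instance 1→B, 2→F, 3→H, 4→D, 5→E, 6→C, 7→A, 8→G.
By Hall's marriage theorem, this means |N(S)| ≥ |S| for every subset S, so no violating subset exists.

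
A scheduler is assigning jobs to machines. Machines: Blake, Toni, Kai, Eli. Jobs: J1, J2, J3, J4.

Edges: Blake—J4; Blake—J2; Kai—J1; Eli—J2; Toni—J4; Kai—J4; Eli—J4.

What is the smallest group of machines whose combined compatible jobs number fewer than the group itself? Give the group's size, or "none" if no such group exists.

Take S = {Blake, Toni, Eli}. Its neighbourhood is {J2, J4}, so |N(S)| = 2 < |S| = 3.
Every subset of size less than 3 has at least as many neighbours as members, so 3 is the minimum.

3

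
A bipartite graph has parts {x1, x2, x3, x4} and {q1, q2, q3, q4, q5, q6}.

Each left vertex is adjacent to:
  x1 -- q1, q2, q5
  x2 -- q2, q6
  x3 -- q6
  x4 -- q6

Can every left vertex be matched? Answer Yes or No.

The set {x3, x4} has only 1 neighbour ({q6}), so by Hall's theorem at most 3 of the 4 left vertices can be matched.
Hence no matching covers every left vertex.

No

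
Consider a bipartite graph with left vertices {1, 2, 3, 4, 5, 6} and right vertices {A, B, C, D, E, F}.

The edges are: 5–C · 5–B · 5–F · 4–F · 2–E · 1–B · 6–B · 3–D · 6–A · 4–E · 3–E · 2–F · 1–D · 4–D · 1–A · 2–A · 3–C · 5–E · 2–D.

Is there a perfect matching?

Yes

A valid assignment of size 6: 1–A, 2–D, 3–C, 4–F, 5–E, 6–B.
Every left vertex is matched, so this is a perfect matching.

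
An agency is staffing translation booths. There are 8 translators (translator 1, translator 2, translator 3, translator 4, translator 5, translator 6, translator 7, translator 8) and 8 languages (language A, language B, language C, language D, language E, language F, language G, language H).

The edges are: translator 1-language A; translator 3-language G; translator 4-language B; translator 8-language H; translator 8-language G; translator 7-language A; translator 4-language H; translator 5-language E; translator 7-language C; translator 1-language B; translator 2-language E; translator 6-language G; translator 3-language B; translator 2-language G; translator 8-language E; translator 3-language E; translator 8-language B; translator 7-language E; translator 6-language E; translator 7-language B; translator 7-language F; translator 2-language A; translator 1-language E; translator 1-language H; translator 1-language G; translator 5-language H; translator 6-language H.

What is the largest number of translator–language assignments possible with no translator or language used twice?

One maximum matching: translator 1-language A, translator 2-language E, translator 3-language G, translator 4-language B, translator 5-language H, translator 7-language F.
The set {translator 1, translator 2, translator 3, translator 4, translator 5, translator 6, translator 8} has only 5 neighbours ({language A, language B, language E, language G, language H}), so by Hall's theorem at most 6 of the 8 translators can be matched.

6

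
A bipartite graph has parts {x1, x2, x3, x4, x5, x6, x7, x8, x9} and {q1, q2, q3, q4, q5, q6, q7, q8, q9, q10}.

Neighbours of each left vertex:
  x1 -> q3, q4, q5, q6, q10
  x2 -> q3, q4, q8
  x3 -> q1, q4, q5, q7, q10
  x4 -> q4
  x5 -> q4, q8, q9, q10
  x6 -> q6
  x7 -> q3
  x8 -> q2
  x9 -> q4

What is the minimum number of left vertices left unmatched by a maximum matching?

For example, pair x1-q10, x2-q8, x3-q7, x4-q4, x5-q9, x6-q6, x7-q3, x8-q2.
The set {x4, x9} has only 1 neighbour ({q4}), so by Hall's theorem at most 8 of the 9 left vertices can be matched.
That matches 8 of the 9, leaving 1 unmatched; no matching can do better.

1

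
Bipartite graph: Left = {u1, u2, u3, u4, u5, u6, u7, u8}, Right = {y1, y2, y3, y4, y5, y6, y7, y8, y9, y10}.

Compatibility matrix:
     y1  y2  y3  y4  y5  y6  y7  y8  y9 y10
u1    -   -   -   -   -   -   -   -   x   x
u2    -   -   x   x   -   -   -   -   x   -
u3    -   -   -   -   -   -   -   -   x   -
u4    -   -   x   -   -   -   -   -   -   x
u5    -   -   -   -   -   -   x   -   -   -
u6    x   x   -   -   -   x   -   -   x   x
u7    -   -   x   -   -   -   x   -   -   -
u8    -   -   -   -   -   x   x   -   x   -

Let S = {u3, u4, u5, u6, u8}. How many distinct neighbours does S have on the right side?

7

The union of neighbours of {u3, u4, u5, u6, u8} is {y1, y2, y3, y6, y7, y9, y10}, which has 7 elements.
Since |N(S)| = 7 ≥ |S| = 5, Hall's condition holds for this subset.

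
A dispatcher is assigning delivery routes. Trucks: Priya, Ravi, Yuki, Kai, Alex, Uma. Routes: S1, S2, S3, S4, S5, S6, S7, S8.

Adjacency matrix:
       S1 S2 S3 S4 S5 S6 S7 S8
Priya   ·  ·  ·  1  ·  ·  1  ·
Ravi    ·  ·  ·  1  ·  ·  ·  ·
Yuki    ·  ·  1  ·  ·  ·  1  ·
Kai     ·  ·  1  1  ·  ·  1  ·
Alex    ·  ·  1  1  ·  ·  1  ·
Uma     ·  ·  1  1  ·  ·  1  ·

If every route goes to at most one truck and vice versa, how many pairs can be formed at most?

One maximum matching: Priya–S7, Ravi–S4, Yuki–S3.
The set {Priya, Ravi, Yuki, Kai, Alex, Uma} has only 3 neighbours ({S3, S4, S7}), so by Hall's theorem at most 3 of the 6 trucks can be matched.

3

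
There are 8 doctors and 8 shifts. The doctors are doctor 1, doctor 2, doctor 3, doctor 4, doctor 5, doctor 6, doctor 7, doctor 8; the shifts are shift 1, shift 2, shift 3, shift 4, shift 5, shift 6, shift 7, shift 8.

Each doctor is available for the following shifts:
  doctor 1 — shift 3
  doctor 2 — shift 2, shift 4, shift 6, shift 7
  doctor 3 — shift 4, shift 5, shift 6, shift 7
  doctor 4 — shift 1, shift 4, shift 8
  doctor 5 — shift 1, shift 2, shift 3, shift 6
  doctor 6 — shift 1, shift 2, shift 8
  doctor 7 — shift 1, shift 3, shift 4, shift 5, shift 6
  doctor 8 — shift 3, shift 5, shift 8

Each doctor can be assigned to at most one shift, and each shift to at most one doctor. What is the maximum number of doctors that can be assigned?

A valid assignment of size 8: doctor 1–shift 3, doctor 2–shift 7, doctor 3–shift 4, doctor 4–shift 1, doctor 5–shift 2, doctor 6–shift 8, doctor 7–shift 6, doctor 8–shift 5.
This saturates every doctor, so 8 is the maximum.

8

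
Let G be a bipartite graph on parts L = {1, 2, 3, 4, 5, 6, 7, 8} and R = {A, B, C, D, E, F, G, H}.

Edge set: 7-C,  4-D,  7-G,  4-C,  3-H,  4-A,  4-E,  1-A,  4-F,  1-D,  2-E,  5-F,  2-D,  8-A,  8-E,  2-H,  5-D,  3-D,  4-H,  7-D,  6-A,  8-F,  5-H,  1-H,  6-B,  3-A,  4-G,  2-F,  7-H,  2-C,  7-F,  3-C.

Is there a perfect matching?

Yes

For example, pair 1→D, 2→H, 3→C, 4→A, 5→F, 6→B, 7→G, 8→E.
Every left vertex is matched, so this is a perfect matching.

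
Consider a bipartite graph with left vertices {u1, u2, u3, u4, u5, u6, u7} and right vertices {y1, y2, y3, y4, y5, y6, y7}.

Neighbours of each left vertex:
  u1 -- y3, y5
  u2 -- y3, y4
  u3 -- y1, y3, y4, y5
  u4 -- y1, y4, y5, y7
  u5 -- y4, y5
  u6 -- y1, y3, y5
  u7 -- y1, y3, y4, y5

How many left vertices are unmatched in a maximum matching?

2

A valid assignment of size 5: u1–y5, u2–y3, u3–y1, u4–y7, u5–y4.
The set {u1, u2, u3, u5, u6, u7} has only 4 neighbours ({y1, y3, y4, y5}), so by Hall's theorem at most 5 of the 7 left vertices can be matched.
That matches 5 of the 7, leaving 2 unmatched; no matching can do better.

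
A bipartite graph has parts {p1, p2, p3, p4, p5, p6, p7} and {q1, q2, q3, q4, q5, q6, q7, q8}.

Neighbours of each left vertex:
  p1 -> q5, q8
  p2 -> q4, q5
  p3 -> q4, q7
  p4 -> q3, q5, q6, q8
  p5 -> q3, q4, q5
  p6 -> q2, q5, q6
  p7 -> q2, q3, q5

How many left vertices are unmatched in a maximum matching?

0

A valid assignment of size 7: p1-q8, p2-q4, p3-q7, p4-q6, p5-q3, p6-q5, p7-q2.
This saturates every left vertex, so 7 is the maximum.
That matches 7 of the 7, leaving 0 unmatched; no matching can do better.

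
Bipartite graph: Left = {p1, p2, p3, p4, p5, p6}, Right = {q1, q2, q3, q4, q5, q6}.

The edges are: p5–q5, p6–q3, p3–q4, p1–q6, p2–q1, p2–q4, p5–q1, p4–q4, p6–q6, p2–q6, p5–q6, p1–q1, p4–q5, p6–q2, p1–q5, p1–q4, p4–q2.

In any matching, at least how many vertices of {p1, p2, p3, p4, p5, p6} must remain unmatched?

0

A valid assignment of size 6: p1→q5, p2→q1, p3→q4, p4→q2, p5→q6, p6→q3.
All 6 left vertices are matched, so no larger matching exists.
That matches 6 of the 6, leaving 0 unmatched; no matching can do better.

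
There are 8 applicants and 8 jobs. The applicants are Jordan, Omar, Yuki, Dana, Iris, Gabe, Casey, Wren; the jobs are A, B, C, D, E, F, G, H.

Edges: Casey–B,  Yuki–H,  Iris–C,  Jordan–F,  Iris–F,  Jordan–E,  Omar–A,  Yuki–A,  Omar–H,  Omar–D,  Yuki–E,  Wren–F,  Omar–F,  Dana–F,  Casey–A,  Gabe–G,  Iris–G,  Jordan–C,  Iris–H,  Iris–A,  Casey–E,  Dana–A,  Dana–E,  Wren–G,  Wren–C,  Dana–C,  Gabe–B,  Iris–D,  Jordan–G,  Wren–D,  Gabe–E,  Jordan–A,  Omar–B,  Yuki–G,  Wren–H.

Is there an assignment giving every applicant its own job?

Yes

For example, pair Jordan–F, Omar–D, Yuki–E, Dana–C, Iris–H, Gabe–B, Casey–A, Wren–G.
All 8 applicants are covered.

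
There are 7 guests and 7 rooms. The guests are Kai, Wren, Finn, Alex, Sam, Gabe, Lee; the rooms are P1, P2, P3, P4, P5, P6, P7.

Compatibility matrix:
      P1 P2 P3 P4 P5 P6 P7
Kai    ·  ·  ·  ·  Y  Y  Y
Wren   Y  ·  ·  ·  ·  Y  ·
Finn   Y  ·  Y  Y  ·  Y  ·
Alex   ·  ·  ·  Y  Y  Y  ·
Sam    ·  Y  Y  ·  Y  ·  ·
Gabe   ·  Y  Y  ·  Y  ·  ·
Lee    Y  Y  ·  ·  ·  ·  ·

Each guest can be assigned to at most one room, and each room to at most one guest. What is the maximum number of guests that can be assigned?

7

For example, pair Kai→P7, Wren→P6, Finn→P4, Alex→P5, Sam→P2, Gabe→P3, Lee→P1.
This saturates every guest, so 7 is the maximum.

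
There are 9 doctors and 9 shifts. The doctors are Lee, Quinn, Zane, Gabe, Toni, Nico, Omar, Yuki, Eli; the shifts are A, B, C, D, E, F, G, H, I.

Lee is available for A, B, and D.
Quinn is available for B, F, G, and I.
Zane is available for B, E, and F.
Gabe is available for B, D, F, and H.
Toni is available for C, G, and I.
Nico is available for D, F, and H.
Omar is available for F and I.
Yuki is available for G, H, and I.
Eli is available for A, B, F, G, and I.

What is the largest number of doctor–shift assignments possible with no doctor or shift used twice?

A valid assignment of size 9: Lee-A, Quinn-B, Zane-E, Gabe-F, Toni-C, Nico-D, Omar-I, Yuki-H, Eli-G.
All 9 doctors are matched, so no larger matching exists.

9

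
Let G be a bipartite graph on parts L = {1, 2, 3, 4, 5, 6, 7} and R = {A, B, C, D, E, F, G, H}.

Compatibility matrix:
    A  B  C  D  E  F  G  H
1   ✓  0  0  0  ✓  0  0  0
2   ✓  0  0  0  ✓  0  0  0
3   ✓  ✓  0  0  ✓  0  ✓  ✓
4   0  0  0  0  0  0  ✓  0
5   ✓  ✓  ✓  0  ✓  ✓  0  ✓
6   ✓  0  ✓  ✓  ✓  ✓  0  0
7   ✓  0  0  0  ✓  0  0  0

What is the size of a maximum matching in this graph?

6

One maximum matching: 1→A, 2→E, 3→B, 4→G, 5→H, 6→F.
The set {1, 2, 7} has only 2 neighbours ({A, E}), so by Hall's theorem at most 6 of the 7 left vertices can be matched.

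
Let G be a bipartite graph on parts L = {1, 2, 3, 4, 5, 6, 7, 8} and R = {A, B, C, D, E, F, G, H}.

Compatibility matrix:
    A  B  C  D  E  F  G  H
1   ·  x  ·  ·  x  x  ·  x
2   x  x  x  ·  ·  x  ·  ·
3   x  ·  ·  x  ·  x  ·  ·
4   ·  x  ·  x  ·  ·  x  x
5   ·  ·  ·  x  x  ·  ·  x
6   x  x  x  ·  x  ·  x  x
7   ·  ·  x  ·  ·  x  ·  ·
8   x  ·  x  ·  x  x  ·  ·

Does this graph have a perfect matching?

For example, pair 1→H, 2→B, 3→F, 4→G, 5→D, 6→A, 7→C, 8→E.
Every left vertex is matched, so this is a perfect matching.

Yes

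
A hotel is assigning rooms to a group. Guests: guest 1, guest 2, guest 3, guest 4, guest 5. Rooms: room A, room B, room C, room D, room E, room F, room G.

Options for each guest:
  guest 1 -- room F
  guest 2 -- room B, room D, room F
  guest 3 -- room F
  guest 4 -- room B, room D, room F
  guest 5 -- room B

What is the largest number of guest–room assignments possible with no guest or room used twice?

One maximum matching: guest 1-room F, guest 2-room D, guest 4-room B.
The set {guest 1, guest 2, guest 3, guest 4, guest 5} has only 3 neighbours ({room B, room D, room F}), so by Hall's theorem at most 3 of the 5 guests can be matched.

3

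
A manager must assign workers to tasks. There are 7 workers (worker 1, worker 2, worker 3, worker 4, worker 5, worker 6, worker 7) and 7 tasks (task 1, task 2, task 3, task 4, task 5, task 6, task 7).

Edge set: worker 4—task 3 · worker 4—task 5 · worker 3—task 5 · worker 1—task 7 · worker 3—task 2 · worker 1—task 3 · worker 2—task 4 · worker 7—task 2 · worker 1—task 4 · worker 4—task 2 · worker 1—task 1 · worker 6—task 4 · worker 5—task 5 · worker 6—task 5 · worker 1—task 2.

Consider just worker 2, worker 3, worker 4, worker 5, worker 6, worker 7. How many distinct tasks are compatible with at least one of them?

The union of neighbours of {worker 2, worker 3, worker 4, worker 5, worker 6, worker 7} is {task 2, task 3, task 4, task 5}, which has 4 elements.
Since |N(S)| = 4 < |S| = 6, Hall's condition fails for this subset.

4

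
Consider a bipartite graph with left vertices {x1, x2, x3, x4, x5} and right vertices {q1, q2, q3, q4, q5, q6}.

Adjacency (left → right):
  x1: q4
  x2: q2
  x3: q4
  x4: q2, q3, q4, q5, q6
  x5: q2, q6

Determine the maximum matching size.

A valid assignment of size 4: x1–q4, x2–q2, x4–q3, x5–q6.
The set {x1, x3} has only 1 neighbour ({q4}), so by Hall's theorem at most 4 of the 5 left vertices can be matched.

4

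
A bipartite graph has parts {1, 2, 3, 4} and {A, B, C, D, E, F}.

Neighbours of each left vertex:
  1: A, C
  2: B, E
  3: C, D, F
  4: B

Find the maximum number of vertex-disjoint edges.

4

For example, pair 1→C, 2→E, 3→F, 4→B.
All 4 left vertices are matched, so no larger matching exists.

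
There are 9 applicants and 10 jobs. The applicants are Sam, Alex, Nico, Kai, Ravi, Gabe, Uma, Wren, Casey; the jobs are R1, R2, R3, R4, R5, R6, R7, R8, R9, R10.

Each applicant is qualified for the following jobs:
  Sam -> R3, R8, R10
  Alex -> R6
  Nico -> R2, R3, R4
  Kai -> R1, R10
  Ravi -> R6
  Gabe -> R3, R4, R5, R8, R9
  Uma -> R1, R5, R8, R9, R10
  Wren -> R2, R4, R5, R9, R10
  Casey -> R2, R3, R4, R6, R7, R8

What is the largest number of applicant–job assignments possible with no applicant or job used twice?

A valid assignment of size 8: Sam–R8, Alex–R6, Nico–R4, Kai–R1, Gabe–R9, Uma–R10, Wren–R2, Casey–R3.
The set {Alex, Ravi} has only 1 neighbour ({R6}), so by Hall's theorem at most 8 of the 9 applicants can be matched.

8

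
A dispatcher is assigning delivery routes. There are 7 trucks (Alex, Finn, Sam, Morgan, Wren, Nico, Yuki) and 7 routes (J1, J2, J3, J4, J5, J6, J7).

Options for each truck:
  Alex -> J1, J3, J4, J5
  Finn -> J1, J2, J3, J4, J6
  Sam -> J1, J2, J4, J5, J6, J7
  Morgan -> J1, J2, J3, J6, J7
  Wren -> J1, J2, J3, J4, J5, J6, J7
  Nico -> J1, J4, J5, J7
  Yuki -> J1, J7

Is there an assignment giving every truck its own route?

One maximum matching: Alex→J3, Finn→J6, Sam→J2, Morgan→J1, Wren→J4, Nico→J5, Yuki→J7.
Every truck is matched, so this is a perfect matching.

Yes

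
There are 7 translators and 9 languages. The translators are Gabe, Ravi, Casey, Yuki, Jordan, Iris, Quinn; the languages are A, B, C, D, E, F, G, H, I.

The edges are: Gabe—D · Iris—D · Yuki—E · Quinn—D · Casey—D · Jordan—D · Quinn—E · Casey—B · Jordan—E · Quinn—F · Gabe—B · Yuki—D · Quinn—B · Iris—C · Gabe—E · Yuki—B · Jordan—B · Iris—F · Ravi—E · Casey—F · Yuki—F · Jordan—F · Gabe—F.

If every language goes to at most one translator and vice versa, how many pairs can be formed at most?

A valid assignment of size 5: Gabe→D, Ravi→E, Casey→F, Yuki→B, Iris→C.
The set {Gabe, Ravi, Casey, Yuki, Jordan, Quinn} has only 4 neighbours ({B, D, E, F}), so by Hall's theorem at most 5 of the 7 translators can be matched.

5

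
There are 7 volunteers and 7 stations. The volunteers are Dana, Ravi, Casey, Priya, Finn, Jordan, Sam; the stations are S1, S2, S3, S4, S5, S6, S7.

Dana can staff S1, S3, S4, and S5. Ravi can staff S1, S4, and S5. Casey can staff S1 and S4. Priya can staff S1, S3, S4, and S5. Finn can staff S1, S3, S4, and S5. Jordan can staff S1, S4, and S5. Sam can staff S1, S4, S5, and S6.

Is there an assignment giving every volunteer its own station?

The set {Dana, Ravi, Casey, Priya, Finn, Jordan} has only 4 neighbours ({S1, S3, S4, S5}), so by Hall's theorem at most 5 of the 7 volunteers can be matched.
Hence no matching covers every volunteer.

No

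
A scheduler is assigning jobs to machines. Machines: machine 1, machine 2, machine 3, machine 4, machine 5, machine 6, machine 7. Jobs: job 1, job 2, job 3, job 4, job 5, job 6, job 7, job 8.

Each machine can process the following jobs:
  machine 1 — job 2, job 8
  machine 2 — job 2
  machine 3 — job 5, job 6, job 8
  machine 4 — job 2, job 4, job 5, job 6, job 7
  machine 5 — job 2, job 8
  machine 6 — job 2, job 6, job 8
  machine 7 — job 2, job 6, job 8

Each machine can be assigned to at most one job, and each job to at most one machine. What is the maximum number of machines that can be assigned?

5

For example, pair machine 1–job 8, machine 2–job 2, machine 3–job 5, machine 4–job 7, machine 6–job 6.
The set {machine 1, machine 2, machine 5, machine 6, machine 7} has only 3 neighbours ({job 2, job 6, job 8}), so by Hall's theorem at most 5 of the 7 machines can be matched.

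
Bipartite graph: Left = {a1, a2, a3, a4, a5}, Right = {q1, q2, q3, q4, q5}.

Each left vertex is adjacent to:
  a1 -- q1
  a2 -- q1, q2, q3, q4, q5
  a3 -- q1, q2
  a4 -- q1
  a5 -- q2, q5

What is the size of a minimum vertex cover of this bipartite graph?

4

{a2, a3, a5, q1} is a vertex cover of size 4: every edge has an endpoint in this set.
No smaller cover exists because a1–q1, a2–q4, a3–q2, a5–q5 is a matching of size 4, and a cover must include an endpoint of each of these disjoint edges (König's theorem).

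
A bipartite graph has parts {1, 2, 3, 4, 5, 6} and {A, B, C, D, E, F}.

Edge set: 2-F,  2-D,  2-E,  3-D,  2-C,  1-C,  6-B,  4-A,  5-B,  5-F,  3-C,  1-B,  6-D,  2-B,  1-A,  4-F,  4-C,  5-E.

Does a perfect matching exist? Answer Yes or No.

One maximum matching: 1-A, 2-F, 3-D, 4-C, 5-E, 6-B.
All 6 left vertices are covered.

Yes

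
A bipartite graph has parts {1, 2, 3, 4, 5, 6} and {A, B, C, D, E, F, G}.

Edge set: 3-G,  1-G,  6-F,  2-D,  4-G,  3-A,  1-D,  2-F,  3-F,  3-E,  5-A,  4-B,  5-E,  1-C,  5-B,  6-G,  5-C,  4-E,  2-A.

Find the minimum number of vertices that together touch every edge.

6

A maximum matching has 6 edges (e.g. 1–C, 2–D, 3–G, 4–E, 5–B, 6–F).
By König's theorem the minimum vertex cover has the same size. One such cover is {1, 2, 3, 4, 5, 6}.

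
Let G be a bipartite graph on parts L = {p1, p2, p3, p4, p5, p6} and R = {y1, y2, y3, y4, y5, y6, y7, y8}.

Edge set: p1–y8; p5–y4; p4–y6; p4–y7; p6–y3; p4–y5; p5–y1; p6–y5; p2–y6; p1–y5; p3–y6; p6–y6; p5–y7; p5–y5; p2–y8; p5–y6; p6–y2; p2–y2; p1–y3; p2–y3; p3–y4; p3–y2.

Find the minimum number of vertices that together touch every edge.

6

The 6 edges p1–y5, p2–y8, p3–y2, p4–y6, p5–y7, p6–y3 form a matching, so any vertex cover needs at least 6 vertices (one per matched edge).
Conversely {p1, p2, p3, p4, p5, p6} meets every edge and has exactly 6 vertices, so 6 is optimal.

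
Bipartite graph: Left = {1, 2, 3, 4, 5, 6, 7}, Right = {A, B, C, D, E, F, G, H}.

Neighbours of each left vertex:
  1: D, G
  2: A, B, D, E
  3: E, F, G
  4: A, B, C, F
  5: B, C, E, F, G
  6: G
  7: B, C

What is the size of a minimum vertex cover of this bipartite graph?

7

A maximum matching has 7 edges (e.g. 1–D, 2–A, 3–E, 4–F, 5–C, 6–G, 7–B).
By König's theorem the minimum vertex cover has the same size. One such cover is {1, 2, 3, 4, 5, 6, 7}.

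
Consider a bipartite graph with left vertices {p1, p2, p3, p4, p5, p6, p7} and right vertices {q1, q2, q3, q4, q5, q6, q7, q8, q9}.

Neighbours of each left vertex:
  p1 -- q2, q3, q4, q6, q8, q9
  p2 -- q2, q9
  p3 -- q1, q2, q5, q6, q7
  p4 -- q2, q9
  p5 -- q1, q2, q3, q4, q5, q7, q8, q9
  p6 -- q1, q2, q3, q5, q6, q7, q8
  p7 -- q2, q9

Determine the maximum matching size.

For example, pair p1→q4, p2→q9, p3→q1, p4→q2, p5→q7, p6→q6.
The set {p2, p4, p7} has only 2 neighbours ({q2, q9}), so by Hall's theorem at most 6 of the 7 left vertices can be matched.

6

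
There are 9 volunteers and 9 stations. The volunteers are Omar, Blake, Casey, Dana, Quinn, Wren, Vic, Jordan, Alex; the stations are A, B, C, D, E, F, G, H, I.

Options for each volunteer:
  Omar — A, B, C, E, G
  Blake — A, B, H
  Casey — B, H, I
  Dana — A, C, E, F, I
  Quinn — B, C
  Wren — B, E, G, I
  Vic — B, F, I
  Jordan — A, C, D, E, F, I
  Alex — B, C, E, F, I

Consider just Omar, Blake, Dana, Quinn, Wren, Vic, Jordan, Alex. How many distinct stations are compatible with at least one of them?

9

The union of neighbours of {Omar, Blake, Dana, Quinn, Wren, Vic, Jordan, Alex} is {A, B, C, D, E, F, G, H, I}, which has 9 elements.
Since |N(S)| = 9 ≥ |S| = 8, Hall's condition holds for this subset.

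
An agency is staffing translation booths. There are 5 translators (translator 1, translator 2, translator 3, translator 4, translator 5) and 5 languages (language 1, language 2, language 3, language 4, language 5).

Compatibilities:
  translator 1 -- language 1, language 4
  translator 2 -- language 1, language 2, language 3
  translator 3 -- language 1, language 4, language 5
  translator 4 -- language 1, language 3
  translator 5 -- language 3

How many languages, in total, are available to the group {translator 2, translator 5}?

3

The union of neighbours of {translator 2, translator 5} is {language 1, language 2, language 3}, which has 3 elements.
Since |N(S)| = 3 ≥ |S| = 2, Hall's condition holds for this subset.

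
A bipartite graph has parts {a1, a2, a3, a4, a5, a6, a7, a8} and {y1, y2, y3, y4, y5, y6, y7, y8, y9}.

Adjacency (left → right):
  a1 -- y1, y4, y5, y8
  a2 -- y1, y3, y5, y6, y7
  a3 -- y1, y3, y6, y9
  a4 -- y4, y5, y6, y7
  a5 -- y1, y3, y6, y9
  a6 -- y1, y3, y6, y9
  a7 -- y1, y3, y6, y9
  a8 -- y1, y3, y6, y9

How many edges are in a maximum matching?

7

For example, pair a1–y5, a2–y7, a3–y9, a4–y4, a5–y6, a6–y1, a7–y3.
The set {a3, a5, a6, a7, a8} has only 4 neighbours ({y1, y3, y6, y9}), so by Hall's theorem at most 7 of the 8 left vertices can be matched.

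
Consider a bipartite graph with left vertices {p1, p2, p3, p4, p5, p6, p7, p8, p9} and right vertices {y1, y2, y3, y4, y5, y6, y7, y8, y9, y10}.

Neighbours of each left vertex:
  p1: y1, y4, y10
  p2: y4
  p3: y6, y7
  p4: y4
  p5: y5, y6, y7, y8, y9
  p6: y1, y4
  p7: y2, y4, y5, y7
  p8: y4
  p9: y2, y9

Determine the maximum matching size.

For example, pair p1-y10, p2-y4, p3-y6, p5-y9, p6-y1, p7-y7, p9-y2.
The set {p2, p4, p8} has only 1 neighbour ({y4}), so by Hall's theorem at most 7 of the 9 left vertices can be matched.

7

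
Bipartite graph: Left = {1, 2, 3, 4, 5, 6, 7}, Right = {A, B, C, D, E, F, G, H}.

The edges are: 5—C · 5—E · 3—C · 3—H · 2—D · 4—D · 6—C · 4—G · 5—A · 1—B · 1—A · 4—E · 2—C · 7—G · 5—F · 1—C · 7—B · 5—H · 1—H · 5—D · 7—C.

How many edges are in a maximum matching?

A valid assignment of size 7: 1→A, 2→D, 3→H, 4→G, 5→E, 6→C, 7→B.
This saturates every left vertex, so 7 is the maximum.

7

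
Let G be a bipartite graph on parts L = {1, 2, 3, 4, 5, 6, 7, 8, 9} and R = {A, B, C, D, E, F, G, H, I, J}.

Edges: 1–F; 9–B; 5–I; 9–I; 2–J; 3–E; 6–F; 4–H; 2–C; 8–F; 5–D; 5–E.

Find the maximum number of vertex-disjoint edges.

A valid assignment of size 6: 1-F, 2-J, 3-E, 4-H, 5-D, 9-B.
The set {1, 6, 7, 8} has only 1 neighbour ({F}), so by Hall's theorem at most 6 of the 9 left vertices can be matched.

6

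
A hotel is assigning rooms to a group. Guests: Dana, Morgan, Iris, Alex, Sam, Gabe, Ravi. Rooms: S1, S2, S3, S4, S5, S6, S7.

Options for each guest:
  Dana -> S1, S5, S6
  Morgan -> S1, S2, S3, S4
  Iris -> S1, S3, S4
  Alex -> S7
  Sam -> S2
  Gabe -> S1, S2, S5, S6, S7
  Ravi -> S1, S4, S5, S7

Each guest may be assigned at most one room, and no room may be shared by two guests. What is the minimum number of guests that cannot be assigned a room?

0

One maximum matching: Dana-S6, Morgan-S3, Iris-S1, Alex-S7, Sam-S2, Gabe-S5, Ravi-S4.
All 7 guests are matched, so no larger matching exists.
That matches 7 of the 7, leaving 0 unmatched; no matching can do better.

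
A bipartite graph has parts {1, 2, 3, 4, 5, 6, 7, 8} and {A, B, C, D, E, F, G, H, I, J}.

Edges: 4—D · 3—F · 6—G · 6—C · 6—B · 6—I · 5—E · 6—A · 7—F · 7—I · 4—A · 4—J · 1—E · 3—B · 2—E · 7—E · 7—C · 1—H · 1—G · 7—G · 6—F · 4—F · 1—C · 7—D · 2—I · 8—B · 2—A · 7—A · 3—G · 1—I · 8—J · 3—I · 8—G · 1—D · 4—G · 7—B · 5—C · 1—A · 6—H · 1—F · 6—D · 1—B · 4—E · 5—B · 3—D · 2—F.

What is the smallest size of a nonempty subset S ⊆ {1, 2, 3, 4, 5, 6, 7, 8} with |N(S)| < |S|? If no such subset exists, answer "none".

A matching saturating every left vertex exists, for instance 1→G, 2→I, 3→F, 4→J, 5→E, 6→H, 7→A, 8→B.
By Hall's marriage theorem, this means |N(S)| ≥ |S| for every subset S, so no violating subset exists.

none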